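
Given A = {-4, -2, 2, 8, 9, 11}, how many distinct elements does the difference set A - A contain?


A - A = {a - a' : a, a' ∈ A}; |A| = 6.
Bounds: 2|A|-1 ≤ |A - A| ≤ |A|² - |A| + 1, i.e. 11 ≤ |A - A| ≤ 31.
Note: 0 ∈ A - A always (from a - a). The set is symmetric: if d ∈ A - A then -d ∈ A - A.
Enumerate nonzero differences d = a - a' with a > a' (then include -d):
Positive differences: {1, 2, 3, 4, 6, 7, 9, 10, 11, 12, 13, 15}
Full difference set: {0} ∪ (positive diffs) ∪ (negative diffs).
|A - A| = 1 + 2·12 = 25 (matches direct enumeration: 25).

|A - A| = 25


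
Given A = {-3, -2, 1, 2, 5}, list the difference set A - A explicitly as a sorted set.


A - A = {a - a' : a, a' ∈ A}.
Compute a - a' for each ordered pair (a, a'):
a = -3: -3--3=0, -3--2=-1, -3-1=-4, -3-2=-5, -3-5=-8
a = -2: -2--3=1, -2--2=0, -2-1=-3, -2-2=-4, -2-5=-7
a = 1: 1--3=4, 1--2=3, 1-1=0, 1-2=-1, 1-5=-4
a = 2: 2--3=5, 2--2=4, 2-1=1, 2-2=0, 2-5=-3
a = 5: 5--3=8, 5--2=7, 5-1=4, 5-2=3, 5-5=0
Collecting distinct values (and noting 0 appears from a-a):
A - A = {-8, -7, -5, -4, -3, -1, 0, 1, 3, 4, 5, 7, 8}
|A - A| = 13

A - A = {-8, -7, -5, -4, -3, -1, 0, 1, 3, 4, 5, 7, 8}


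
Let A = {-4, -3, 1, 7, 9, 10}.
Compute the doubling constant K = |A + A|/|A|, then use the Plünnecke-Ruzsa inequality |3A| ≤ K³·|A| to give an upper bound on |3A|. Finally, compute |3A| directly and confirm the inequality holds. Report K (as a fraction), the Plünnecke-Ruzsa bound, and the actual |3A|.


|A| = 6.
Step 1: Compute A + A by enumerating all 36 pairs.
A + A = {-8, -7, -6, -3, -2, 2, 3, 4, 5, 6, 7, 8, 10, 11, 14, 16, 17, 18, 19, 20}, so |A + A| = 20.
Step 2: Doubling constant K = |A + A|/|A| = 20/6 = 20/6 ≈ 3.3333.
Step 3: Plünnecke-Ruzsa gives |3A| ≤ K³·|A| = (3.3333)³ · 6 ≈ 222.2222.
Step 4: Compute 3A = A + A + A directly by enumerating all triples (a,b,c) ∈ A³; |3A| = 39.
Step 5: Check 39 ≤ 222.2222? Yes ✓.

K = 20/6, Plünnecke-Ruzsa bound K³|A| ≈ 222.2222, |3A| = 39, inequality holds.


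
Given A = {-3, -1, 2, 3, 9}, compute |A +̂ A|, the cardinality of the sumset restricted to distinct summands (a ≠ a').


Restricted sumset: A +̂ A = {a + a' : a ∈ A, a' ∈ A, a ≠ a'}.
Equivalently, take A + A and drop any sum 2a that is achievable ONLY as a + a for a ∈ A (i.e. sums representable only with equal summands).
Enumerate pairs (a, a') with a < a' (symmetric, so each unordered pair gives one sum; this covers all a ≠ a'):
  -3 + -1 = -4
  -3 + 2 = -1
  -3 + 3 = 0
  -3 + 9 = 6
  -1 + 2 = 1
  -1 + 3 = 2
  -1 + 9 = 8
  2 + 3 = 5
  2 + 9 = 11
  3 + 9 = 12
Collected distinct sums: {-4, -1, 0, 1, 2, 5, 6, 8, 11, 12}
|A +̂ A| = 10
(Reference bound: |A +̂ A| ≥ 2|A| - 3 for |A| ≥ 2, with |A| = 5 giving ≥ 7.)

|A +̂ A| = 10


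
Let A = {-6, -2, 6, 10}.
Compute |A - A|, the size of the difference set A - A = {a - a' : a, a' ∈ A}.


A - A = {a - a' : a, a' ∈ A}; |A| = 4.
Bounds: 2|A|-1 ≤ |A - A| ≤ |A|² - |A| + 1, i.e. 7 ≤ |A - A| ≤ 13.
Note: 0 ∈ A - A always (from a - a). The set is symmetric: if d ∈ A - A then -d ∈ A - A.
Enumerate nonzero differences d = a - a' with a > a' (then include -d):
Positive differences: {4, 8, 12, 16}
Full difference set: {0} ∪ (positive diffs) ∪ (negative diffs).
|A - A| = 1 + 2·4 = 9 (matches direct enumeration: 9).

|A - A| = 9


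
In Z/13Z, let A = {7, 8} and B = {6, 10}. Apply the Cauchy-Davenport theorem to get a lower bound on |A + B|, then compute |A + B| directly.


Cauchy-Davenport: |A + B| ≥ min(p, |A| + |B| - 1) for A, B nonempty in Z/pZ.
|A| = 2, |B| = 2, p = 13.
CD lower bound = min(13, 2 + 2 - 1) = min(13, 3) = 3.
Compute A + B mod 13 directly:
a = 7: 7+6=0, 7+10=4
a = 8: 8+6=1, 8+10=5
A + B = {0, 1, 4, 5}, so |A + B| = 4.
Verify: 4 ≥ 3? Yes ✓.

CD lower bound = 3, actual |A + B| = 4.


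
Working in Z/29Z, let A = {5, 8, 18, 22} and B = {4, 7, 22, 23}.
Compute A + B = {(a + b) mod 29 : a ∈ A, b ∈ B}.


Work in Z/29Z: reduce every sum a + b modulo 29.
Enumerate all 16 pairs:
a = 5: 5+4=9, 5+7=12, 5+22=27, 5+23=28
a = 8: 8+4=12, 8+7=15, 8+22=1, 8+23=2
a = 18: 18+4=22, 18+7=25, 18+22=11, 18+23=12
a = 22: 22+4=26, 22+7=0, 22+22=15, 22+23=16
Distinct residues collected: {0, 1, 2, 9, 11, 12, 15, 16, 22, 25, 26, 27, 28}
|A + B| = 13 (out of 29 total residues).

A + B = {0, 1, 2, 9, 11, 12, 15, 16, 22, 25, 26, 27, 28}


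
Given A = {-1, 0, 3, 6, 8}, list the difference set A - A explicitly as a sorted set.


A - A = {a - a' : a, a' ∈ A}.
Compute a - a' for each ordered pair (a, a'):
a = -1: -1--1=0, -1-0=-1, -1-3=-4, -1-6=-7, -1-8=-9
a = 0: 0--1=1, 0-0=0, 0-3=-3, 0-6=-6, 0-8=-8
a = 3: 3--1=4, 3-0=3, 3-3=0, 3-6=-3, 3-8=-5
a = 6: 6--1=7, 6-0=6, 6-3=3, 6-6=0, 6-8=-2
a = 8: 8--1=9, 8-0=8, 8-3=5, 8-6=2, 8-8=0
Collecting distinct values (and noting 0 appears from a-a):
A - A = {-9, -8, -7, -6, -5, -4, -3, -2, -1, 0, 1, 2, 3, 4, 5, 6, 7, 8, 9}
|A - A| = 19

A - A = {-9, -8, -7, -6, -5, -4, -3, -2, -1, 0, 1, 2, 3, 4, 5, 6, 7, 8, 9}


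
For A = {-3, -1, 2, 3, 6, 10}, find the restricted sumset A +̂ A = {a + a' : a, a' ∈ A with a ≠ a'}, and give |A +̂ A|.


Restricted sumset: A +̂ A = {a + a' : a ∈ A, a' ∈ A, a ≠ a'}.
Equivalently, take A + A and drop any sum 2a that is achievable ONLY as a + a for a ∈ A (i.e. sums representable only with equal summands).
Enumerate pairs (a, a') with a < a' (symmetric, so each unordered pair gives one sum; this covers all a ≠ a'):
  -3 + -1 = -4
  -3 + 2 = -1
  -3 + 3 = 0
  -3 + 6 = 3
  -3 + 10 = 7
  -1 + 2 = 1
  -1 + 3 = 2
  -1 + 6 = 5
  -1 + 10 = 9
  2 + 3 = 5
  2 + 6 = 8
  2 + 10 = 12
  3 + 6 = 9
  3 + 10 = 13
  6 + 10 = 16
Collected distinct sums: {-4, -1, 0, 1, 2, 3, 5, 7, 8, 9, 12, 13, 16}
|A +̂ A| = 13
(Reference bound: |A +̂ A| ≥ 2|A| - 3 for |A| ≥ 2, with |A| = 6 giving ≥ 9.)

|A +̂ A| = 13


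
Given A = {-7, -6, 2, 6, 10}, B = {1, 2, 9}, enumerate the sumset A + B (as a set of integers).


A + B = {a + b : a ∈ A, b ∈ B}.
Enumerate all |A|·|B| = 5·3 = 15 pairs (a, b) and collect distinct sums.
a = -7: -7+1=-6, -7+2=-5, -7+9=2
a = -6: -6+1=-5, -6+2=-4, -6+9=3
a = 2: 2+1=3, 2+2=4, 2+9=11
a = 6: 6+1=7, 6+2=8, 6+9=15
a = 10: 10+1=11, 10+2=12, 10+9=19
Collecting distinct sums: A + B = {-6, -5, -4, 2, 3, 4, 7, 8, 11, 12, 15, 19}
|A + B| = 12

A + B = {-6, -5, -4, 2, 3, 4, 7, 8, 11, 12, 15, 19}


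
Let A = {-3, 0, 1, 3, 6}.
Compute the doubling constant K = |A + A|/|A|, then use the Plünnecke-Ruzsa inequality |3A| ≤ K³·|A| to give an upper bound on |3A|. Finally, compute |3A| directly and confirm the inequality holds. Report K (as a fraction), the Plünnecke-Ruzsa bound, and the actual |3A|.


|A| = 5.
Step 1: Compute A + A by enumerating all 25 pairs.
A + A = {-6, -3, -2, 0, 1, 2, 3, 4, 6, 7, 9, 12}, so |A + A| = 12.
Step 2: Doubling constant K = |A + A|/|A| = 12/5 = 12/5 ≈ 2.4000.
Step 3: Plünnecke-Ruzsa gives |3A| ≤ K³·|A| = (2.4000)³ · 5 ≈ 69.1200.
Step 4: Compute 3A = A + A + A directly by enumerating all triples (a,b,c) ∈ A³; |3A| = 21.
Step 5: Check 21 ≤ 69.1200? Yes ✓.

K = 12/5, Plünnecke-Ruzsa bound K³|A| ≈ 69.1200, |3A| = 21, inequality holds.


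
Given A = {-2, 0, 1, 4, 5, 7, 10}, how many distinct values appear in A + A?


A + A = {a + a' : a, a' ∈ A}; |A| = 7.
General bounds: 2|A| - 1 ≤ |A + A| ≤ |A|(|A|+1)/2, i.e. 13 ≤ |A + A| ≤ 28.
Lower bound 2|A|-1 is attained iff A is an arithmetic progression.
Enumerate sums a + a' for a ≤ a' (symmetric, so this suffices):
a = -2: -2+-2=-4, -2+0=-2, -2+1=-1, -2+4=2, -2+5=3, -2+7=5, -2+10=8
a = 0: 0+0=0, 0+1=1, 0+4=4, 0+5=5, 0+7=7, 0+10=10
a = 1: 1+1=2, 1+4=5, 1+5=6, 1+7=8, 1+10=11
a = 4: 4+4=8, 4+5=9, 4+7=11, 4+10=14
a = 5: 5+5=10, 5+7=12, 5+10=15
a = 7: 7+7=14, 7+10=17
a = 10: 10+10=20
Distinct sums: {-4, -2, -1, 0, 1, 2, 3, 4, 5, 6, 7, 8, 9, 10, 11, 12, 14, 15, 17, 20}
|A + A| = 20

|A + A| = 20


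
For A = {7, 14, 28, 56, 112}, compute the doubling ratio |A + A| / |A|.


|A| = 5.
Compute A + A by enumerating all 25 pairs.
A + A = {14, 21, 28, 35, 42, 56, 63, 70, 84, 112, 119, 126, 140, 168, 224}, so |A + A| = 15.
K = |A + A| / |A| = 15/5 = 3/1 ≈ 3.0000.
Reference: AP of size 5 gives K = 9/5 ≈ 1.8000; a fully generic set of size 5 gives K ≈ 3.0000.

|A| = 5, |A + A| = 15, K = 15/5 = 3/1.


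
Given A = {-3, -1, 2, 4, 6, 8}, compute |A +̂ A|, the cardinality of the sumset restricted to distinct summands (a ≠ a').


Restricted sumset: A +̂ A = {a + a' : a ∈ A, a' ∈ A, a ≠ a'}.
Equivalently, take A + A and drop any sum 2a that is achievable ONLY as a + a for a ∈ A (i.e. sums representable only with equal summands).
Enumerate pairs (a, a') with a < a' (symmetric, so each unordered pair gives one sum; this covers all a ≠ a'):
  -3 + -1 = -4
  -3 + 2 = -1
  -3 + 4 = 1
  -3 + 6 = 3
  -3 + 8 = 5
  -1 + 2 = 1
  -1 + 4 = 3
  -1 + 6 = 5
  -1 + 8 = 7
  2 + 4 = 6
  2 + 6 = 8
  2 + 8 = 10
  4 + 6 = 10
  4 + 8 = 12
  6 + 8 = 14
Collected distinct sums: {-4, -1, 1, 3, 5, 6, 7, 8, 10, 12, 14}
|A +̂ A| = 11
(Reference bound: |A +̂ A| ≥ 2|A| - 3 for |A| ≥ 2, with |A| = 6 giving ≥ 9.)

|A +̂ A| = 11


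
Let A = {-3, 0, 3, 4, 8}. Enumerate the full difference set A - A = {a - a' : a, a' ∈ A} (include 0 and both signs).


A - A = {a - a' : a, a' ∈ A}.
Compute a - a' for each ordered pair (a, a'):
a = -3: -3--3=0, -3-0=-3, -3-3=-6, -3-4=-7, -3-8=-11
a = 0: 0--3=3, 0-0=0, 0-3=-3, 0-4=-4, 0-8=-8
a = 3: 3--3=6, 3-0=3, 3-3=0, 3-4=-1, 3-8=-5
a = 4: 4--3=7, 4-0=4, 4-3=1, 4-4=0, 4-8=-4
a = 8: 8--3=11, 8-0=8, 8-3=5, 8-4=4, 8-8=0
Collecting distinct values (and noting 0 appears from a-a):
A - A = {-11, -8, -7, -6, -5, -4, -3, -1, 0, 1, 3, 4, 5, 6, 7, 8, 11}
|A - A| = 17

A - A = {-11, -8, -7, -6, -5, -4, -3, -1, 0, 1, 3, 4, 5, 6, 7, 8, 11}


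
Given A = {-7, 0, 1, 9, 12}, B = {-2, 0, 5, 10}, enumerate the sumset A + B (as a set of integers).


A + B = {a + b : a ∈ A, b ∈ B}.
Enumerate all |A|·|B| = 5·4 = 20 pairs (a, b) and collect distinct sums.
a = -7: -7+-2=-9, -7+0=-7, -7+5=-2, -7+10=3
a = 0: 0+-2=-2, 0+0=0, 0+5=5, 0+10=10
a = 1: 1+-2=-1, 1+0=1, 1+5=6, 1+10=11
a = 9: 9+-2=7, 9+0=9, 9+5=14, 9+10=19
a = 12: 12+-2=10, 12+0=12, 12+5=17, 12+10=22
Collecting distinct sums: A + B = {-9, -7, -2, -1, 0, 1, 3, 5, 6, 7, 9, 10, 11, 12, 14, 17, 19, 22}
|A + B| = 18

A + B = {-9, -7, -2, -1, 0, 1, 3, 5, 6, 7, 9, 10, 11, 12, 14, 17, 19, 22}


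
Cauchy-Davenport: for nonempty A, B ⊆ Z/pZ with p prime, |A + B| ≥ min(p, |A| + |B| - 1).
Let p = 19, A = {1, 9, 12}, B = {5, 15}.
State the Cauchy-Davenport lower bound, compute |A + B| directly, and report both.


Cauchy-Davenport: |A + B| ≥ min(p, |A| + |B| - 1) for A, B nonempty in Z/pZ.
|A| = 3, |B| = 2, p = 19.
CD lower bound = min(19, 3 + 2 - 1) = min(19, 4) = 4.
Compute A + B mod 19 directly:
a = 1: 1+5=6, 1+15=16
a = 9: 9+5=14, 9+15=5
a = 12: 12+5=17, 12+15=8
A + B = {5, 6, 8, 14, 16, 17}, so |A + B| = 6.
Verify: 6 ≥ 4? Yes ✓.

CD lower bound = 4, actual |A + B| = 6.


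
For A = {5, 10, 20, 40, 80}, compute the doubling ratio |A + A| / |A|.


|A| = 5.
Compute A + A by enumerating all 25 pairs.
A + A = {10, 15, 20, 25, 30, 40, 45, 50, 60, 80, 85, 90, 100, 120, 160}, so |A + A| = 15.
K = |A + A| / |A| = 15/5 = 3/1 ≈ 3.0000.
Reference: AP of size 5 gives K = 9/5 ≈ 1.8000; a fully generic set of size 5 gives K ≈ 3.0000.

|A| = 5, |A + A| = 15, K = 15/5 = 3/1.


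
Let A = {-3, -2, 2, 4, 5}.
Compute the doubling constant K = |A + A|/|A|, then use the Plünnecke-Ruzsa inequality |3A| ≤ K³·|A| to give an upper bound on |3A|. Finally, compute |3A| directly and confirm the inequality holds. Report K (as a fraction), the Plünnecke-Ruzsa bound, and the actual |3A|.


|A| = 5.
Step 1: Compute A + A by enumerating all 25 pairs.
A + A = {-6, -5, -4, -1, 0, 1, 2, 3, 4, 6, 7, 8, 9, 10}, so |A + A| = 14.
Step 2: Doubling constant K = |A + A|/|A| = 14/5 = 14/5 ≈ 2.8000.
Step 3: Plünnecke-Ruzsa gives |3A| ≤ K³·|A| = (2.8000)³ · 5 ≈ 109.7600.
Step 4: Compute 3A = A + A + A directly by enumerating all triples (a,b,c) ∈ A³; |3A| = 24.
Step 5: Check 24 ≤ 109.7600? Yes ✓.

K = 14/5, Plünnecke-Ruzsa bound K³|A| ≈ 109.7600, |3A| = 24, inequality holds.


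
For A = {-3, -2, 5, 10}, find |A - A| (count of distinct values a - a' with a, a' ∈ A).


A - A = {a - a' : a, a' ∈ A}; |A| = 4.
Bounds: 2|A|-1 ≤ |A - A| ≤ |A|² - |A| + 1, i.e. 7 ≤ |A - A| ≤ 13.
Note: 0 ∈ A - A always (from a - a). The set is symmetric: if d ∈ A - A then -d ∈ A - A.
Enumerate nonzero differences d = a - a' with a > a' (then include -d):
Positive differences: {1, 5, 7, 8, 12, 13}
Full difference set: {0} ∪ (positive diffs) ∪ (negative diffs).
|A - A| = 1 + 2·6 = 13 (matches direct enumeration: 13).

|A - A| = 13


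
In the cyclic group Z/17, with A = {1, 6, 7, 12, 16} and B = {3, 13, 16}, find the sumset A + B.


Work in Z/17Z: reduce every sum a + b modulo 17.
Enumerate all 15 pairs:
a = 1: 1+3=4, 1+13=14, 1+16=0
a = 6: 6+3=9, 6+13=2, 6+16=5
a = 7: 7+3=10, 7+13=3, 7+16=6
a = 12: 12+3=15, 12+13=8, 12+16=11
a = 16: 16+3=2, 16+13=12, 16+16=15
Distinct residues collected: {0, 2, 3, 4, 5, 6, 8, 9, 10, 11, 12, 14, 15}
|A + B| = 13 (out of 17 total residues).

A + B = {0, 2, 3, 4, 5, 6, 8, 9, 10, 11, 12, 14, 15}


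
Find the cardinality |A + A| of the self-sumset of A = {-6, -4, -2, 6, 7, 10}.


A + A = {a + a' : a, a' ∈ A}; |A| = 6.
General bounds: 2|A| - 1 ≤ |A + A| ≤ |A|(|A|+1)/2, i.e. 11 ≤ |A + A| ≤ 21.
Lower bound 2|A|-1 is attained iff A is an arithmetic progression.
Enumerate sums a + a' for a ≤ a' (symmetric, so this suffices):
a = -6: -6+-6=-12, -6+-4=-10, -6+-2=-8, -6+6=0, -6+7=1, -6+10=4
a = -4: -4+-4=-8, -4+-2=-6, -4+6=2, -4+7=3, -4+10=6
a = -2: -2+-2=-4, -2+6=4, -2+7=5, -2+10=8
a = 6: 6+6=12, 6+7=13, 6+10=16
a = 7: 7+7=14, 7+10=17
a = 10: 10+10=20
Distinct sums: {-12, -10, -8, -6, -4, 0, 1, 2, 3, 4, 5, 6, 8, 12, 13, 14, 16, 17, 20}
|A + A| = 19

|A + A| = 19


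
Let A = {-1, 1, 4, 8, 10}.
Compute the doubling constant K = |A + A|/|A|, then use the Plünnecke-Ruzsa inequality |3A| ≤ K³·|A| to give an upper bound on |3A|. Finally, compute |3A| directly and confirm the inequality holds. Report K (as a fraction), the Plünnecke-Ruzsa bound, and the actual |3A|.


|A| = 5.
Step 1: Compute A + A by enumerating all 25 pairs.
A + A = {-2, 0, 2, 3, 5, 7, 8, 9, 11, 12, 14, 16, 18, 20}, so |A + A| = 14.
Step 2: Doubling constant K = |A + A|/|A| = 14/5 = 14/5 ≈ 2.8000.
Step 3: Plünnecke-Ruzsa gives |3A| ≤ K³·|A| = (2.8000)³ · 5 ≈ 109.7600.
Step 4: Compute 3A = A + A + A directly by enumerating all triples (a,b,c) ∈ A³; |3A| = 26.
Step 5: Check 26 ≤ 109.7600? Yes ✓.

K = 14/5, Plünnecke-Ruzsa bound K³|A| ≈ 109.7600, |3A| = 26, inequality holds.


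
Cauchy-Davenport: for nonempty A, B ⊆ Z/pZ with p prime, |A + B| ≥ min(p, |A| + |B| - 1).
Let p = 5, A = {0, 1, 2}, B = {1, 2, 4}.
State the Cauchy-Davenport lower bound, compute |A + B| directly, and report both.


Cauchy-Davenport: |A + B| ≥ min(p, |A| + |B| - 1) for A, B nonempty in Z/pZ.
|A| = 3, |B| = 3, p = 5.
CD lower bound = min(5, 3 + 3 - 1) = min(5, 5) = 5.
Compute A + B mod 5 directly:
a = 0: 0+1=1, 0+2=2, 0+4=4
a = 1: 1+1=2, 1+2=3, 1+4=0
a = 2: 2+1=3, 2+2=4, 2+4=1
A + B = {0, 1, 2, 3, 4}, so |A + B| = 5.
Verify: 5 ≥ 5? Yes ✓.

CD lower bound = 5, actual |A + B| = 5.


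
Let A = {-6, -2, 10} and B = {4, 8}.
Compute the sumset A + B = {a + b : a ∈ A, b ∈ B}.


A + B = {a + b : a ∈ A, b ∈ B}.
Enumerate all |A|·|B| = 3·2 = 6 pairs (a, b) and collect distinct sums.
a = -6: -6+4=-2, -6+8=2
a = -2: -2+4=2, -2+8=6
a = 10: 10+4=14, 10+8=18
Collecting distinct sums: A + B = {-2, 2, 6, 14, 18}
|A + B| = 5

A + B = {-2, 2, 6, 14, 18}


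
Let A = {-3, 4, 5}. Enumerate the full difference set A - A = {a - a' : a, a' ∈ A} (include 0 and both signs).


A - A = {a - a' : a, a' ∈ A}.
Compute a - a' for each ordered pair (a, a'):
a = -3: -3--3=0, -3-4=-7, -3-5=-8
a = 4: 4--3=7, 4-4=0, 4-5=-1
a = 5: 5--3=8, 5-4=1, 5-5=0
Collecting distinct values (and noting 0 appears from a-a):
A - A = {-8, -7, -1, 0, 1, 7, 8}
|A - A| = 7

A - A = {-8, -7, -1, 0, 1, 7, 8}


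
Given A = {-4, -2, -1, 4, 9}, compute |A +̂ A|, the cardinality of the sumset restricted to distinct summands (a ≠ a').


Restricted sumset: A +̂ A = {a + a' : a ∈ A, a' ∈ A, a ≠ a'}.
Equivalently, take A + A and drop any sum 2a that is achievable ONLY as a + a for a ∈ A (i.e. sums representable only with equal summands).
Enumerate pairs (a, a') with a < a' (symmetric, so each unordered pair gives one sum; this covers all a ≠ a'):
  -4 + -2 = -6
  -4 + -1 = -5
  -4 + 4 = 0
  -4 + 9 = 5
  -2 + -1 = -3
  -2 + 4 = 2
  -2 + 9 = 7
  -1 + 4 = 3
  -1 + 9 = 8
  4 + 9 = 13
Collected distinct sums: {-6, -5, -3, 0, 2, 3, 5, 7, 8, 13}
|A +̂ A| = 10
(Reference bound: |A +̂ A| ≥ 2|A| - 3 for |A| ≥ 2, with |A| = 5 giving ≥ 7.)

|A +̂ A| = 10


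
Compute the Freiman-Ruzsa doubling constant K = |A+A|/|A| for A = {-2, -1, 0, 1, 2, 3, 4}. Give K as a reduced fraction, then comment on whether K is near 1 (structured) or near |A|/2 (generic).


|A| = 7.
Compute A + A by enumerating all 49 pairs.
A + A = {-4, -3, -2, -1, 0, 1, 2, 3, 4, 5, 6, 7, 8}, so |A + A| = 13.
K = |A + A| / |A| = 13/7 (already in lowest terms) ≈ 1.8571.
Reference: AP of size 7 gives K = 13/7 ≈ 1.8571; a fully generic set of size 7 gives K ≈ 4.0000.

|A| = 7, |A + A| = 13, K = 13/7.


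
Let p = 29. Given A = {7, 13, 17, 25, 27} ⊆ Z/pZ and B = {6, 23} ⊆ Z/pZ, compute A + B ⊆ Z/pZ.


Work in Z/29Z: reduce every sum a + b modulo 29.
Enumerate all 10 pairs:
a = 7: 7+6=13, 7+23=1
a = 13: 13+6=19, 13+23=7
a = 17: 17+6=23, 17+23=11
a = 25: 25+6=2, 25+23=19
a = 27: 27+6=4, 27+23=21
Distinct residues collected: {1, 2, 4, 7, 11, 13, 19, 21, 23}
|A + B| = 9 (out of 29 total residues).

A + B = {1, 2, 4, 7, 11, 13, 19, 21, 23}


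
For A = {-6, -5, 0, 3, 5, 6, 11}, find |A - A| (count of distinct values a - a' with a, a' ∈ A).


A - A = {a - a' : a, a' ∈ A}; |A| = 7.
Bounds: 2|A|-1 ≤ |A - A| ≤ |A|² - |A| + 1, i.e. 13 ≤ |A - A| ≤ 43.
Note: 0 ∈ A - A always (from a - a). The set is symmetric: if d ∈ A - A then -d ∈ A - A.
Enumerate nonzero differences d = a - a' with a > a' (then include -d):
Positive differences: {1, 2, 3, 5, 6, 8, 9, 10, 11, 12, 16, 17}
Full difference set: {0} ∪ (positive diffs) ∪ (negative diffs).
|A - A| = 1 + 2·12 = 25 (matches direct enumeration: 25).

|A - A| = 25


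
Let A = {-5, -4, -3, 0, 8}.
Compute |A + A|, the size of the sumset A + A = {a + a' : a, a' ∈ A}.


A + A = {a + a' : a, a' ∈ A}; |A| = 5.
General bounds: 2|A| - 1 ≤ |A + A| ≤ |A|(|A|+1)/2, i.e. 9 ≤ |A + A| ≤ 15.
Lower bound 2|A|-1 is attained iff A is an arithmetic progression.
Enumerate sums a + a' for a ≤ a' (symmetric, so this suffices):
a = -5: -5+-5=-10, -5+-4=-9, -5+-3=-8, -5+0=-5, -5+8=3
a = -4: -4+-4=-8, -4+-3=-7, -4+0=-4, -4+8=4
a = -3: -3+-3=-6, -3+0=-3, -3+8=5
a = 0: 0+0=0, 0+8=8
a = 8: 8+8=16
Distinct sums: {-10, -9, -8, -7, -6, -5, -4, -3, 0, 3, 4, 5, 8, 16}
|A + A| = 14

|A + A| = 14


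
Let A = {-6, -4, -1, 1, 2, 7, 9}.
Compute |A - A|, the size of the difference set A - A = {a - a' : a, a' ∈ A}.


A - A = {a - a' : a, a' ∈ A}; |A| = 7.
Bounds: 2|A|-1 ≤ |A - A| ≤ |A|² - |A| + 1, i.e. 13 ≤ |A - A| ≤ 43.
Note: 0 ∈ A - A always (from a - a). The set is symmetric: if d ∈ A - A then -d ∈ A - A.
Enumerate nonzero differences d = a - a' with a > a' (then include -d):
Positive differences: {1, 2, 3, 5, 6, 7, 8, 10, 11, 13, 15}
Full difference set: {0} ∪ (positive diffs) ∪ (negative diffs).
|A - A| = 1 + 2·11 = 23 (matches direct enumeration: 23).

|A - A| = 23


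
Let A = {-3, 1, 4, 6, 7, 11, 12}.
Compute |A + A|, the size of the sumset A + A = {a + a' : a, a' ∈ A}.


A + A = {a + a' : a, a' ∈ A}; |A| = 7.
General bounds: 2|A| - 1 ≤ |A + A| ≤ |A|(|A|+1)/2, i.e. 13 ≤ |A + A| ≤ 28.
Lower bound 2|A|-1 is attained iff A is an arithmetic progression.
Enumerate sums a + a' for a ≤ a' (symmetric, so this suffices):
a = -3: -3+-3=-6, -3+1=-2, -3+4=1, -3+6=3, -3+7=4, -3+11=8, -3+12=9
a = 1: 1+1=2, 1+4=5, 1+6=7, 1+7=8, 1+11=12, 1+12=13
a = 4: 4+4=8, 4+6=10, 4+7=11, 4+11=15, 4+12=16
a = 6: 6+6=12, 6+7=13, 6+11=17, 6+12=18
a = 7: 7+7=14, 7+11=18, 7+12=19
a = 11: 11+11=22, 11+12=23
a = 12: 12+12=24
Distinct sums: {-6, -2, 1, 2, 3, 4, 5, 7, 8, 9, 10, 11, 12, 13, 14, 15, 16, 17, 18, 19, 22, 23, 24}
|A + A| = 23

|A + A| = 23


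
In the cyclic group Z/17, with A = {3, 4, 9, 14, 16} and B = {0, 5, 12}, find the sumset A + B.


Work in Z/17Z: reduce every sum a + b modulo 17.
Enumerate all 15 pairs:
a = 3: 3+0=3, 3+5=8, 3+12=15
a = 4: 4+0=4, 4+5=9, 4+12=16
a = 9: 9+0=9, 9+5=14, 9+12=4
a = 14: 14+0=14, 14+5=2, 14+12=9
a = 16: 16+0=16, 16+5=4, 16+12=11
Distinct residues collected: {2, 3, 4, 8, 9, 11, 14, 15, 16}
|A + B| = 9 (out of 17 total residues).

A + B = {2, 3, 4, 8, 9, 11, 14, 15, 16}


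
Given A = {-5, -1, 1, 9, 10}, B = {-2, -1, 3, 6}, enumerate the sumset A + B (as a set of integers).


A + B = {a + b : a ∈ A, b ∈ B}.
Enumerate all |A|·|B| = 5·4 = 20 pairs (a, b) and collect distinct sums.
a = -5: -5+-2=-7, -5+-1=-6, -5+3=-2, -5+6=1
a = -1: -1+-2=-3, -1+-1=-2, -1+3=2, -1+6=5
a = 1: 1+-2=-1, 1+-1=0, 1+3=4, 1+6=7
a = 9: 9+-2=7, 9+-1=8, 9+3=12, 9+6=15
a = 10: 10+-2=8, 10+-1=9, 10+3=13, 10+6=16
Collecting distinct sums: A + B = {-7, -6, -3, -2, -1, 0, 1, 2, 4, 5, 7, 8, 9, 12, 13, 15, 16}
|A + B| = 17

A + B = {-7, -6, -3, -2, -1, 0, 1, 2, 4, 5, 7, 8, 9, 12, 13, 15, 16}


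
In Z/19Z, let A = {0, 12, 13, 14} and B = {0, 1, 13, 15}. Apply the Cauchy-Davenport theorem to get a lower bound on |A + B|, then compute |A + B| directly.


Cauchy-Davenport: |A + B| ≥ min(p, |A| + |B| - 1) for A, B nonempty in Z/pZ.
|A| = 4, |B| = 4, p = 19.
CD lower bound = min(19, 4 + 4 - 1) = min(19, 7) = 7.
Compute A + B mod 19 directly:
a = 0: 0+0=0, 0+1=1, 0+13=13, 0+15=15
a = 12: 12+0=12, 12+1=13, 12+13=6, 12+15=8
a = 13: 13+0=13, 13+1=14, 13+13=7, 13+15=9
a = 14: 14+0=14, 14+1=15, 14+13=8, 14+15=10
A + B = {0, 1, 6, 7, 8, 9, 10, 12, 13, 14, 15}, so |A + B| = 11.
Verify: 11 ≥ 7? Yes ✓.

CD lower bound = 7, actual |A + B| = 11.


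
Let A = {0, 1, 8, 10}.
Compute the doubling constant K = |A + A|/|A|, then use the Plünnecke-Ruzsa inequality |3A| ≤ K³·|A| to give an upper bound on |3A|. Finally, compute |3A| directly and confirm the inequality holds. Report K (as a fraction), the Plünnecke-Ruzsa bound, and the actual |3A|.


|A| = 4.
Step 1: Compute A + A by enumerating all 16 pairs.
A + A = {0, 1, 2, 8, 9, 10, 11, 16, 18, 20}, so |A + A| = 10.
Step 2: Doubling constant K = |A + A|/|A| = 10/4 = 10/4 ≈ 2.5000.
Step 3: Plünnecke-Ruzsa gives |3A| ≤ K³·|A| = (2.5000)³ · 4 ≈ 62.5000.
Step 4: Compute 3A = A + A + A directly by enumerating all triples (a,b,c) ∈ A³; |3A| = 19.
Step 5: Check 19 ≤ 62.5000? Yes ✓.

K = 10/4, Plünnecke-Ruzsa bound K³|A| ≈ 62.5000, |3A| = 19, inequality holds.


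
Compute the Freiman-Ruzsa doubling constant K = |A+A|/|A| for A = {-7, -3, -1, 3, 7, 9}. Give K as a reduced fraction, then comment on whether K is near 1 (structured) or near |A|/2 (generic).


|A| = 6.
Compute A + A by enumerating all 36 pairs.
A + A = {-14, -10, -8, -6, -4, -2, 0, 2, 4, 6, 8, 10, 12, 14, 16, 18}, so |A + A| = 16.
K = |A + A| / |A| = 16/6 = 8/3 ≈ 2.6667.
Reference: AP of size 6 gives K = 11/6 ≈ 1.8333; a fully generic set of size 6 gives K ≈ 3.5000.

|A| = 6, |A + A| = 16, K = 16/6 = 8/3.


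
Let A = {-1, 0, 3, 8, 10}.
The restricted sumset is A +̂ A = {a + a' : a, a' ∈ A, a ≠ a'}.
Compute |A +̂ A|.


Restricted sumset: A +̂ A = {a + a' : a ∈ A, a' ∈ A, a ≠ a'}.
Equivalently, take A + A and drop any sum 2a that is achievable ONLY as a + a for a ∈ A (i.e. sums representable only with equal summands).
Enumerate pairs (a, a') with a < a' (symmetric, so each unordered pair gives one sum; this covers all a ≠ a'):
  -1 + 0 = -1
  -1 + 3 = 2
  -1 + 8 = 7
  -1 + 10 = 9
  0 + 3 = 3
  0 + 8 = 8
  0 + 10 = 10
  3 + 8 = 11
  3 + 10 = 13
  8 + 10 = 18
Collected distinct sums: {-1, 2, 3, 7, 8, 9, 10, 11, 13, 18}
|A +̂ A| = 10
(Reference bound: |A +̂ A| ≥ 2|A| - 3 for |A| ≥ 2, with |A| = 5 giving ≥ 7.)

|A +̂ A| = 10


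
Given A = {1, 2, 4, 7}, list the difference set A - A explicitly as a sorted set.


A - A = {a - a' : a, a' ∈ A}.
Compute a - a' for each ordered pair (a, a'):
a = 1: 1-1=0, 1-2=-1, 1-4=-3, 1-7=-6
a = 2: 2-1=1, 2-2=0, 2-4=-2, 2-7=-5
a = 4: 4-1=3, 4-2=2, 4-4=0, 4-7=-3
a = 7: 7-1=6, 7-2=5, 7-4=3, 7-7=0
Collecting distinct values (and noting 0 appears from a-a):
A - A = {-6, -5, -3, -2, -1, 0, 1, 2, 3, 5, 6}
|A - A| = 11

A - A = {-6, -5, -3, -2, -1, 0, 1, 2, 3, 5, 6}


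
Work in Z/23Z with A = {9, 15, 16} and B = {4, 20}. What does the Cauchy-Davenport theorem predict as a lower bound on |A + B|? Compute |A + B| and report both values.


Cauchy-Davenport: |A + B| ≥ min(p, |A| + |B| - 1) for A, B nonempty in Z/pZ.
|A| = 3, |B| = 2, p = 23.
CD lower bound = min(23, 3 + 2 - 1) = min(23, 4) = 4.
Compute A + B mod 23 directly:
a = 9: 9+4=13, 9+20=6
a = 15: 15+4=19, 15+20=12
a = 16: 16+4=20, 16+20=13
A + B = {6, 12, 13, 19, 20}, so |A + B| = 5.
Verify: 5 ≥ 4? Yes ✓.

CD lower bound = 4, actual |A + B| = 5.


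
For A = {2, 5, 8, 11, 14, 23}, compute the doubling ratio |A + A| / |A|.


|A| = 6.
Compute A + A by enumerating all 36 pairs.
A + A = {4, 7, 10, 13, 16, 19, 22, 25, 28, 31, 34, 37, 46}, so |A + A| = 13.
K = |A + A| / |A| = 13/6 (already in lowest terms) ≈ 2.1667.
Reference: AP of size 6 gives K = 11/6 ≈ 1.8333; a fully generic set of size 6 gives K ≈ 3.5000.

|A| = 6, |A + A| = 13, K = 13/6.


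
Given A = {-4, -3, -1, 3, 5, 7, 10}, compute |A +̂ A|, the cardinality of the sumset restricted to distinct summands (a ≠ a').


Restricted sumset: A +̂ A = {a + a' : a ∈ A, a' ∈ A, a ≠ a'}.
Equivalently, take A + A and drop any sum 2a that is achievable ONLY as a + a for a ∈ A (i.e. sums representable only with equal summands).
Enumerate pairs (a, a') with a < a' (symmetric, so each unordered pair gives one sum; this covers all a ≠ a'):
  -4 + -3 = -7
  -4 + -1 = -5
  -4 + 3 = -1
  -4 + 5 = 1
  -4 + 7 = 3
  -4 + 10 = 6
  -3 + -1 = -4
  -3 + 3 = 0
  -3 + 5 = 2
  -3 + 7 = 4
  -3 + 10 = 7
  -1 + 3 = 2
  -1 + 5 = 4
  -1 + 7 = 6
  -1 + 10 = 9
  3 + 5 = 8
  3 + 7 = 10
  3 + 10 = 13
  5 + 7 = 12
  5 + 10 = 15
  7 + 10 = 17
Collected distinct sums: {-7, -5, -4, -1, 0, 1, 2, 3, 4, 6, 7, 8, 9, 10, 12, 13, 15, 17}
|A +̂ A| = 18
(Reference bound: |A +̂ A| ≥ 2|A| - 3 for |A| ≥ 2, with |A| = 7 giving ≥ 11.)

|A +̂ A| = 18


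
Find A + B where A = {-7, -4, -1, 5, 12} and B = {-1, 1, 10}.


A + B = {a + b : a ∈ A, b ∈ B}.
Enumerate all |A|·|B| = 5·3 = 15 pairs (a, b) and collect distinct sums.
a = -7: -7+-1=-8, -7+1=-6, -7+10=3
a = -4: -4+-1=-5, -4+1=-3, -4+10=6
a = -1: -1+-1=-2, -1+1=0, -1+10=9
a = 5: 5+-1=4, 5+1=6, 5+10=15
a = 12: 12+-1=11, 12+1=13, 12+10=22
Collecting distinct sums: A + B = {-8, -6, -5, -3, -2, 0, 3, 4, 6, 9, 11, 13, 15, 22}
|A + B| = 14

A + B = {-8, -6, -5, -3, -2, 0, 3, 4, 6, 9, 11, 13, 15, 22}


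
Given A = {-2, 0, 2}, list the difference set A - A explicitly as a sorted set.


A - A = {a - a' : a, a' ∈ A}.
Compute a - a' for each ordered pair (a, a'):
a = -2: -2--2=0, -2-0=-2, -2-2=-4
a = 0: 0--2=2, 0-0=0, 0-2=-2
a = 2: 2--2=4, 2-0=2, 2-2=0
Collecting distinct values (and noting 0 appears from a-a):
A - A = {-4, -2, 0, 2, 4}
|A - A| = 5

A - A = {-4, -2, 0, 2, 4}


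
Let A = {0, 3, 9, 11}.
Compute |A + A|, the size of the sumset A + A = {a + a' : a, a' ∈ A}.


A + A = {a + a' : a, a' ∈ A}; |A| = 4.
General bounds: 2|A| - 1 ≤ |A + A| ≤ |A|(|A|+1)/2, i.e. 7 ≤ |A + A| ≤ 10.
Lower bound 2|A|-1 is attained iff A is an arithmetic progression.
Enumerate sums a + a' for a ≤ a' (symmetric, so this suffices):
a = 0: 0+0=0, 0+3=3, 0+9=9, 0+11=11
a = 3: 3+3=6, 3+9=12, 3+11=14
a = 9: 9+9=18, 9+11=20
a = 11: 11+11=22
Distinct sums: {0, 3, 6, 9, 11, 12, 14, 18, 20, 22}
|A + A| = 10

|A + A| = 10


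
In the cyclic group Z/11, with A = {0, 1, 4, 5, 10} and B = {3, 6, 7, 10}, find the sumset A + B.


Work in Z/11Z: reduce every sum a + b modulo 11.
Enumerate all 20 pairs:
a = 0: 0+3=3, 0+6=6, 0+7=7, 0+10=10
a = 1: 1+3=4, 1+6=7, 1+7=8, 1+10=0
a = 4: 4+3=7, 4+6=10, 4+7=0, 4+10=3
a = 5: 5+3=8, 5+6=0, 5+7=1, 5+10=4
a = 10: 10+3=2, 10+6=5, 10+7=6, 10+10=9
Distinct residues collected: {0, 1, 2, 3, 4, 5, 6, 7, 8, 9, 10}
|A + B| = 11 (out of 11 total residues).

A + B = {0, 1, 2, 3, 4, 5, 6, 7, 8, 9, 10}


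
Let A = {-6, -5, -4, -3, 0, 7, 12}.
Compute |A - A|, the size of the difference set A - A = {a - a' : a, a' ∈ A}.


A - A = {a - a' : a, a' ∈ A}; |A| = 7.
Bounds: 2|A|-1 ≤ |A - A| ≤ |A|² - |A| + 1, i.e. 13 ≤ |A - A| ≤ 43.
Note: 0 ∈ A - A always (from a - a). The set is symmetric: if d ∈ A - A then -d ∈ A - A.
Enumerate nonzero differences d = a - a' with a > a' (then include -d):
Positive differences: {1, 2, 3, 4, 5, 6, 7, 10, 11, 12, 13, 15, 16, 17, 18}
Full difference set: {0} ∪ (positive diffs) ∪ (negative diffs).
|A - A| = 1 + 2·15 = 31 (matches direct enumeration: 31).

|A - A| = 31


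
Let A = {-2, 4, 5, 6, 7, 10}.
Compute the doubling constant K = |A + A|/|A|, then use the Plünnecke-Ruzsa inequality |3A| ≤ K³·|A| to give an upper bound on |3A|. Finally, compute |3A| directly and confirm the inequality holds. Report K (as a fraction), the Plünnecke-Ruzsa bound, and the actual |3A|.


|A| = 6.
Step 1: Compute A + A by enumerating all 36 pairs.
A + A = {-4, 2, 3, 4, 5, 8, 9, 10, 11, 12, 13, 14, 15, 16, 17, 20}, so |A + A| = 16.
Step 2: Doubling constant K = |A + A|/|A| = 16/6 = 16/6 ≈ 2.6667.
Step 3: Plünnecke-Ruzsa gives |3A| ≤ K³·|A| = (2.6667)³ · 6 ≈ 113.7778.
Step 4: Compute 3A = A + A + A directly by enumerating all triples (a,b,c) ∈ A³; |3A| = 28.
Step 5: Check 28 ≤ 113.7778? Yes ✓.

K = 16/6, Plünnecke-Ruzsa bound K³|A| ≈ 113.7778, |3A| = 28, inequality holds.


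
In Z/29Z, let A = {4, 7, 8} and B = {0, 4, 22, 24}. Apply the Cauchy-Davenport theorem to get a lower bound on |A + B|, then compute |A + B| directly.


Cauchy-Davenport: |A + B| ≥ min(p, |A| + |B| - 1) for A, B nonempty in Z/pZ.
|A| = 3, |B| = 4, p = 29.
CD lower bound = min(29, 3 + 4 - 1) = min(29, 6) = 6.
Compute A + B mod 29 directly:
a = 4: 4+0=4, 4+4=8, 4+22=26, 4+24=28
a = 7: 7+0=7, 7+4=11, 7+22=0, 7+24=2
a = 8: 8+0=8, 8+4=12, 8+22=1, 8+24=3
A + B = {0, 1, 2, 3, 4, 7, 8, 11, 12, 26, 28}, so |A + B| = 11.
Verify: 11 ≥ 6? Yes ✓.

CD lower bound = 6, actual |A + B| = 11.


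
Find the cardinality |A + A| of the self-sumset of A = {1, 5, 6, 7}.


A + A = {a + a' : a, a' ∈ A}; |A| = 4.
General bounds: 2|A| - 1 ≤ |A + A| ≤ |A|(|A|+1)/2, i.e. 7 ≤ |A + A| ≤ 10.
Lower bound 2|A|-1 is attained iff A is an arithmetic progression.
Enumerate sums a + a' for a ≤ a' (symmetric, so this suffices):
a = 1: 1+1=2, 1+5=6, 1+6=7, 1+7=8
a = 5: 5+5=10, 5+6=11, 5+7=12
a = 6: 6+6=12, 6+7=13
a = 7: 7+7=14
Distinct sums: {2, 6, 7, 8, 10, 11, 12, 13, 14}
|A + A| = 9

|A + A| = 9


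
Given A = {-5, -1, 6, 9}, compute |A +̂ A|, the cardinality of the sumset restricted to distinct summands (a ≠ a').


Restricted sumset: A +̂ A = {a + a' : a ∈ A, a' ∈ A, a ≠ a'}.
Equivalently, take A + A and drop any sum 2a that is achievable ONLY as a + a for a ∈ A (i.e. sums representable only with equal summands).
Enumerate pairs (a, a') with a < a' (symmetric, so each unordered pair gives one sum; this covers all a ≠ a'):
  -5 + -1 = -6
  -5 + 6 = 1
  -5 + 9 = 4
  -1 + 6 = 5
  -1 + 9 = 8
  6 + 9 = 15
Collected distinct sums: {-6, 1, 4, 5, 8, 15}
|A +̂ A| = 6
(Reference bound: |A +̂ A| ≥ 2|A| - 3 for |A| ≥ 2, with |A| = 4 giving ≥ 5.)

|A +̂ A| = 6


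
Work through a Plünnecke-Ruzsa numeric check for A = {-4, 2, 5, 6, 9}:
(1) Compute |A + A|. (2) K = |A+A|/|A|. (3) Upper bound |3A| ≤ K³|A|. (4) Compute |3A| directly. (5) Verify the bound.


|A| = 5.
Step 1: Compute A + A by enumerating all 25 pairs.
A + A = {-8, -2, 1, 2, 4, 5, 7, 8, 10, 11, 12, 14, 15, 18}, so |A + A| = 14.
Step 2: Doubling constant K = |A + A|/|A| = 14/5 = 14/5 ≈ 2.8000.
Step 3: Plünnecke-Ruzsa gives |3A| ≤ K³·|A| = (2.8000)³ · 5 ≈ 109.7600.
Step 4: Compute 3A = A + A + A directly by enumerating all triples (a,b,c) ∈ A³; |3A| = 27.
Step 5: Check 27 ≤ 109.7600? Yes ✓.

K = 14/5, Plünnecke-Ruzsa bound K³|A| ≈ 109.7600, |3A| = 27, inequality holds.


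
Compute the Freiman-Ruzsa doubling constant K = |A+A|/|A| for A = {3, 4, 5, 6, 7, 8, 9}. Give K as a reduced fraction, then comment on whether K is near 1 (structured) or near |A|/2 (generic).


|A| = 7.
Compute A + A by enumerating all 49 pairs.
A + A = {6, 7, 8, 9, 10, 11, 12, 13, 14, 15, 16, 17, 18}, so |A + A| = 13.
K = |A + A| / |A| = 13/7 (already in lowest terms) ≈ 1.8571.
Reference: AP of size 7 gives K = 13/7 ≈ 1.8571; a fully generic set of size 7 gives K ≈ 4.0000.

|A| = 7, |A + A| = 13, K = 13/7.


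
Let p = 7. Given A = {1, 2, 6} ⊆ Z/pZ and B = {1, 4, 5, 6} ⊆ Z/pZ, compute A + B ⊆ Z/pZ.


Work in Z/7Z: reduce every sum a + b modulo 7.
Enumerate all 12 pairs:
a = 1: 1+1=2, 1+4=5, 1+5=6, 1+6=0
a = 2: 2+1=3, 2+4=6, 2+5=0, 2+6=1
a = 6: 6+1=0, 6+4=3, 6+5=4, 6+6=5
Distinct residues collected: {0, 1, 2, 3, 4, 5, 6}
|A + B| = 7 (out of 7 total residues).

A + B = {0, 1, 2, 3, 4, 5, 6}


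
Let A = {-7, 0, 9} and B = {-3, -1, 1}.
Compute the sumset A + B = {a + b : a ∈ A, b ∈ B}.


A + B = {a + b : a ∈ A, b ∈ B}.
Enumerate all |A|·|B| = 3·3 = 9 pairs (a, b) and collect distinct sums.
a = -7: -7+-3=-10, -7+-1=-8, -7+1=-6
a = 0: 0+-3=-3, 0+-1=-1, 0+1=1
a = 9: 9+-3=6, 9+-1=8, 9+1=10
Collecting distinct sums: A + B = {-10, -8, -6, -3, -1, 1, 6, 8, 10}
|A + B| = 9

A + B = {-10, -8, -6, -3, -1, 1, 6, 8, 10}


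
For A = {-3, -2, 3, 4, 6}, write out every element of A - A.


A - A = {a - a' : a, a' ∈ A}.
Compute a - a' for each ordered pair (a, a'):
a = -3: -3--3=0, -3--2=-1, -3-3=-6, -3-4=-7, -3-6=-9
a = -2: -2--3=1, -2--2=0, -2-3=-5, -2-4=-6, -2-6=-8
a = 3: 3--3=6, 3--2=5, 3-3=0, 3-4=-1, 3-6=-3
a = 4: 4--3=7, 4--2=6, 4-3=1, 4-4=0, 4-6=-2
a = 6: 6--3=9, 6--2=8, 6-3=3, 6-4=2, 6-6=0
Collecting distinct values (and noting 0 appears from a-a):
A - A = {-9, -8, -7, -6, -5, -3, -2, -1, 0, 1, 2, 3, 5, 6, 7, 8, 9}
|A - A| = 17

A - A = {-9, -8, -7, -6, -5, -3, -2, -1, 0, 1, 2, 3, 5, 6, 7, 8, 9}


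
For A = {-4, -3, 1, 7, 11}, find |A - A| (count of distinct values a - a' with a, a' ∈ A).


A - A = {a - a' : a, a' ∈ A}; |A| = 5.
Bounds: 2|A|-1 ≤ |A - A| ≤ |A|² - |A| + 1, i.e. 9 ≤ |A - A| ≤ 21.
Note: 0 ∈ A - A always (from a - a). The set is symmetric: if d ∈ A - A then -d ∈ A - A.
Enumerate nonzero differences d = a - a' with a > a' (then include -d):
Positive differences: {1, 4, 5, 6, 10, 11, 14, 15}
Full difference set: {0} ∪ (positive diffs) ∪ (negative diffs).
|A - A| = 1 + 2·8 = 17 (matches direct enumeration: 17).

|A - A| = 17


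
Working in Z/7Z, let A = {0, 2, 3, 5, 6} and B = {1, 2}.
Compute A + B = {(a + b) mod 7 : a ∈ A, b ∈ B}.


Work in Z/7Z: reduce every sum a + b modulo 7.
Enumerate all 10 pairs:
a = 0: 0+1=1, 0+2=2
a = 2: 2+1=3, 2+2=4
a = 3: 3+1=4, 3+2=5
a = 5: 5+1=6, 5+2=0
a = 6: 6+1=0, 6+2=1
Distinct residues collected: {0, 1, 2, 3, 4, 5, 6}
|A + B| = 7 (out of 7 total residues).

A + B = {0, 1, 2, 3, 4, 5, 6}


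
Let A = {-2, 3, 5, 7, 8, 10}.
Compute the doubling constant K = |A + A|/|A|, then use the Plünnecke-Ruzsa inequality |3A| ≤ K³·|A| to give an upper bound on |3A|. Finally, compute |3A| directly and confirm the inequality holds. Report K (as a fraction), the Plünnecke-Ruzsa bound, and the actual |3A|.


|A| = 6.
Step 1: Compute A + A by enumerating all 36 pairs.
A + A = {-4, 1, 3, 5, 6, 8, 10, 11, 12, 13, 14, 15, 16, 17, 18, 20}, so |A + A| = 16.
Step 2: Doubling constant K = |A + A|/|A| = 16/6 = 16/6 ≈ 2.6667.
Step 3: Plünnecke-Ruzsa gives |3A| ≤ K³·|A| = (2.6667)³ · 6 ≈ 113.7778.
Step 4: Compute 3A = A + A + A directly by enumerating all triples (a,b,c) ∈ A³; |3A| = 28.
Step 5: Check 28 ≤ 113.7778? Yes ✓.

K = 16/6, Plünnecke-Ruzsa bound K³|A| ≈ 113.7778, |3A| = 28, inequality holds.


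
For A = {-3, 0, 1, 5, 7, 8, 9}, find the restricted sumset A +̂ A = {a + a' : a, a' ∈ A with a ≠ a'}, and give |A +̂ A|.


Restricted sumset: A +̂ A = {a + a' : a ∈ A, a' ∈ A, a ≠ a'}.
Equivalently, take A + A and drop any sum 2a that is achievable ONLY as a + a for a ∈ A (i.e. sums representable only with equal summands).
Enumerate pairs (a, a') with a < a' (symmetric, so each unordered pair gives one sum; this covers all a ≠ a'):
  -3 + 0 = -3
  -3 + 1 = -2
  -3 + 5 = 2
  -3 + 7 = 4
  -3 + 8 = 5
  -3 + 9 = 6
  0 + 1 = 1
  0 + 5 = 5
  0 + 7 = 7
  0 + 8 = 8
  0 + 9 = 9
  1 + 5 = 6
  1 + 7 = 8
  1 + 8 = 9
  1 + 9 = 10
  5 + 7 = 12
  5 + 8 = 13
  5 + 9 = 14
  7 + 8 = 15
  7 + 9 = 16
  8 + 9 = 17
Collected distinct sums: {-3, -2, 1, 2, 4, 5, 6, 7, 8, 9, 10, 12, 13, 14, 15, 16, 17}
|A +̂ A| = 17
(Reference bound: |A +̂ A| ≥ 2|A| - 3 for |A| ≥ 2, with |A| = 7 giving ≥ 11.)

|A +̂ A| = 17


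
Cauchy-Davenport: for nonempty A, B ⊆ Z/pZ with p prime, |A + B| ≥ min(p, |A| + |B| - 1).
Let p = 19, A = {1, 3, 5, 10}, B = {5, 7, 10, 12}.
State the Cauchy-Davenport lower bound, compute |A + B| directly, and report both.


Cauchy-Davenport: |A + B| ≥ min(p, |A| + |B| - 1) for A, B nonempty in Z/pZ.
|A| = 4, |B| = 4, p = 19.
CD lower bound = min(19, 4 + 4 - 1) = min(19, 7) = 7.
Compute A + B mod 19 directly:
a = 1: 1+5=6, 1+7=8, 1+10=11, 1+12=13
a = 3: 3+5=8, 3+7=10, 3+10=13, 3+12=15
a = 5: 5+5=10, 5+7=12, 5+10=15, 5+12=17
a = 10: 10+5=15, 10+7=17, 10+10=1, 10+12=3
A + B = {1, 3, 6, 8, 10, 11, 12, 13, 15, 17}, so |A + B| = 10.
Verify: 10 ≥ 7? Yes ✓.

CD lower bound = 7, actual |A + B| = 10.


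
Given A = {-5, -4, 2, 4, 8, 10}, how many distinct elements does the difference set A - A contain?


A - A = {a - a' : a, a' ∈ A}; |A| = 6.
Bounds: 2|A|-1 ≤ |A - A| ≤ |A|² - |A| + 1, i.e. 11 ≤ |A - A| ≤ 31.
Note: 0 ∈ A - A always (from a - a). The set is symmetric: if d ∈ A - A then -d ∈ A - A.
Enumerate nonzero differences d = a - a' with a > a' (then include -d):
Positive differences: {1, 2, 4, 6, 7, 8, 9, 12, 13, 14, 15}
Full difference set: {0} ∪ (positive diffs) ∪ (negative diffs).
|A - A| = 1 + 2·11 = 23 (matches direct enumeration: 23).

|A - A| = 23


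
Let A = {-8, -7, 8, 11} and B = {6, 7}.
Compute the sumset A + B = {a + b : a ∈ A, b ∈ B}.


A + B = {a + b : a ∈ A, b ∈ B}.
Enumerate all |A|·|B| = 4·2 = 8 pairs (a, b) and collect distinct sums.
a = -8: -8+6=-2, -8+7=-1
a = -7: -7+6=-1, -7+7=0
a = 8: 8+6=14, 8+7=15
a = 11: 11+6=17, 11+7=18
Collecting distinct sums: A + B = {-2, -1, 0, 14, 15, 17, 18}
|A + B| = 7

A + B = {-2, -1, 0, 14, 15, 17, 18}


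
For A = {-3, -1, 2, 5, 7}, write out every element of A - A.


A - A = {a - a' : a, a' ∈ A}.
Compute a - a' for each ordered pair (a, a'):
a = -3: -3--3=0, -3--1=-2, -3-2=-5, -3-5=-8, -3-7=-10
a = -1: -1--3=2, -1--1=0, -1-2=-3, -1-5=-6, -1-7=-8
a = 2: 2--3=5, 2--1=3, 2-2=0, 2-5=-3, 2-7=-5
a = 5: 5--3=8, 5--1=6, 5-2=3, 5-5=0, 5-7=-2
a = 7: 7--3=10, 7--1=8, 7-2=5, 7-5=2, 7-7=0
Collecting distinct values (and noting 0 appears from a-a):
A - A = {-10, -8, -6, -5, -3, -2, 0, 2, 3, 5, 6, 8, 10}
|A - A| = 13

A - A = {-10, -8, -6, -5, -3, -2, 0, 2, 3, 5, 6, 8, 10}


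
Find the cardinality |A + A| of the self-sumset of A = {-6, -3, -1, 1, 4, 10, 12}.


A + A = {a + a' : a, a' ∈ A}; |A| = 7.
General bounds: 2|A| - 1 ≤ |A + A| ≤ |A|(|A|+1)/2, i.e. 13 ≤ |A + A| ≤ 28.
Lower bound 2|A|-1 is attained iff A is an arithmetic progression.
Enumerate sums a + a' for a ≤ a' (symmetric, so this suffices):
a = -6: -6+-6=-12, -6+-3=-9, -6+-1=-7, -6+1=-5, -6+4=-2, -6+10=4, -6+12=6
a = -3: -3+-3=-6, -3+-1=-4, -3+1=-2, -3+4=1, -3+10=7, -3+12=9
a = -1: -1+-1=-2, -1+1=0, -1+4=3, -1+10=9, -1+12=11
a = 1: 1+1=2, 1+4=5, 1+10=11, 1+12=13
a = 4: 4+4=8, 4+10=14, 4+12=16
a = 10: 10+10=20, 10+12=22
a = 12: 12+12=24
Distinct sums: {-12, -9, -7, -6, -5, -4, -2, 0, 1, 2, 3, 4, 5, 6, 7, 8, 9, 11, 13, 14, 16, 20, 22, 24}
|A + A| = 24

|A + A| = 24
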